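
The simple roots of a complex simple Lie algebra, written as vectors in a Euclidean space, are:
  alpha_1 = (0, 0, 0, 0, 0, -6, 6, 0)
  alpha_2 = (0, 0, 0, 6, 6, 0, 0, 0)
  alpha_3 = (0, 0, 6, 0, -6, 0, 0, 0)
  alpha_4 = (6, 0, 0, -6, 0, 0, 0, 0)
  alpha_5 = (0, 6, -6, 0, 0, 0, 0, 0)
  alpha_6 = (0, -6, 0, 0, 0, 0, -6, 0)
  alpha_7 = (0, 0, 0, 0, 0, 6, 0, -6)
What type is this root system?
Compute the Cartan integers a_ij = 2(alpha_i, alpha_j)/(alpha_j, alpha_j); the resulting 7x7 Cartan matrix is
[[2, 0, 0, 0, 0, -1, -1], [0, 2, -1, -1, 0, 0, 0], [0, -1, 2, 0, -1, 0, 0], [0, -1, 0, 2, 0, 0, 0], [0, 0, -1, 0, 2, -1, 0], [-1, 0, 0, 0, -1, 2, 0], [-1, 0, 0, 0, 0, 0, 2]].
All simple roots have the same length, so the diagram is simply laced. The associated Dynkin diagram is a chain of 7 nodes with single edges (A_7), so the type is A_7 (the algebra sl(8)).

A7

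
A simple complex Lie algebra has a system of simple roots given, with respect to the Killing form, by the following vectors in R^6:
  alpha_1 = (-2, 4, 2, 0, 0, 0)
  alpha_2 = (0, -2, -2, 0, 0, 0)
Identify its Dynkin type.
type G_2

Compute the Cartan integers a_ij = 2(alpha_i, alpha_j)/(alpha_j, alpha_j); the resulting 2x2 Cartan matrix is
[[2, -3], [-1, 2]].
The roots have two lengths (squared-length ratio 3:1); the short ones are alpha_{2}. The associated Dynkin diagram is two nodes joined by a triple edge (G_2), so the type is G_2.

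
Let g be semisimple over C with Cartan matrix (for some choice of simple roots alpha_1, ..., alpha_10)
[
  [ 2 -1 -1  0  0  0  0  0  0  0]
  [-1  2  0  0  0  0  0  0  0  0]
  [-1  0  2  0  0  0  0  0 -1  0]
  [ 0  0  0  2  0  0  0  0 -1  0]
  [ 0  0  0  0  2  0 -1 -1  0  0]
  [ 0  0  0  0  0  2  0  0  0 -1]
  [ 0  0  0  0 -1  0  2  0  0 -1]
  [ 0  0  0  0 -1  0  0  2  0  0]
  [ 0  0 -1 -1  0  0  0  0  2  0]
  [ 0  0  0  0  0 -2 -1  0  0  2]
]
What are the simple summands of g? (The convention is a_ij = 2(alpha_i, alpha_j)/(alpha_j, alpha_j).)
The diagram associated to this matrix has two connected components: the simple roots {alpha_1, alpha_2, alpha_3, alpha_4, alpha_9} form a chain of 5 nodes with single edges (A_5), and {alpha_5, alpha_6, alpha_7, alpha_8, alpha_10} form a chain of 5 nodes with a double edge at one end; the terminal node there is the unique short simple root (B_5). A semisimple Lie algebra decomposes uniquely as the direct sum of simple ideals, one per connected component of its Dynkin diagram, so g ≅ A_5 ⊕ B_5 (dimension 35 + 55 = 90).

A_5 (sl(6)) ⊕ B_5 (so(11))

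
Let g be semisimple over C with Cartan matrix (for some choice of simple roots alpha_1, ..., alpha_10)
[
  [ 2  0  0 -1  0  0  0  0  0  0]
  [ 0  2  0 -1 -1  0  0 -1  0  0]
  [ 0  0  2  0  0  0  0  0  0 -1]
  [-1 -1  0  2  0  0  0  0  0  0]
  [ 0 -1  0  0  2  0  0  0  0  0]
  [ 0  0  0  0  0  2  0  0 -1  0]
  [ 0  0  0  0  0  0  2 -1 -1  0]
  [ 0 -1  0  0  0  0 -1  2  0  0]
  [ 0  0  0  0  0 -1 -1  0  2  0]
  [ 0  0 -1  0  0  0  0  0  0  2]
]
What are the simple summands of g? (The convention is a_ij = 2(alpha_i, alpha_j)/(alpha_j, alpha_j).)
type A_2 ⊕ type E_8

The diagram associated to this matrix has two connected components: the simple roots {alpha_3, alpha_10} form a chain of 2 nodes with single edges (A_2), and {alpha_1, alpha_2, alpha_4, alpha_5, alpha_6, alpha_7, alpha_8, alpha_9} form a chain of 7 nodes with one extra node attached to the third node from one end (E_8). A semisimple Lie algebra decomposes uniquely as the direct sum of simple ideals, one per connected component of its Dynkin diagram, so g ≅ A_2 ⊕ E_8 (dimension 8 + 248 = 256).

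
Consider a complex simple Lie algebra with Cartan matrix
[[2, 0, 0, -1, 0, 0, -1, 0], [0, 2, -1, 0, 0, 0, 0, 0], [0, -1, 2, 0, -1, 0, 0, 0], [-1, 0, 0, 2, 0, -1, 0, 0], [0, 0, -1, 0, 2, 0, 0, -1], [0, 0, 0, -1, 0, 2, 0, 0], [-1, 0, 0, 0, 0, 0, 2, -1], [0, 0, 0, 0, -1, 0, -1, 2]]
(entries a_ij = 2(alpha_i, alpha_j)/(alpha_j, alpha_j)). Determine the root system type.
The matrix has rank 8 with 2's on the diagonal. Reading the off-diagonal entries as Dynkin edges (a single edge where a_ij = a_ji = -1; a double or triple edge where a_ij * a_ji = 2 or 3), the diagram is a chain of 8 nodes with single edges (A_8). One simple-root ordering that puts it in standard form is (alpha_2, alpha_3, alpha_5, alpha_8, alpha_7, alpha_1, alpha_4, alpha_6). So the algebra is type A_8, i.e. sl(9).

A8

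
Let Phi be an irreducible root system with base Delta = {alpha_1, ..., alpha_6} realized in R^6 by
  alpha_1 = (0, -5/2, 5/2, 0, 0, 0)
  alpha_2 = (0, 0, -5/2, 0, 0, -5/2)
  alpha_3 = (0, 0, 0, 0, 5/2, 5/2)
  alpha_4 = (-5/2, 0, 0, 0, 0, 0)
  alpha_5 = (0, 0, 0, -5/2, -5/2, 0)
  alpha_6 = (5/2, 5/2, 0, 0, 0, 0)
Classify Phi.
Compute the Cartan integers a_ij = 2(alpha_i, alpha_j)/(alpha_j, alpha_j); the resulting 6x6 Cartan matrix is
[[2, -1, 0, 0, 0, -1], [-1, 2, -1, 0, 0, 0], [0, -1, 2, 0, -1, 0], [0, 0, 0, 2, 0, -1], [0, 0, -1, 0, 2, 0], [-1, 0, 0, -2, 0, 2]].
The roots have two lengths (squared-length ratio 2:1); the short ones are alpha_{4}. The associated Dynkin diagram is a chain of 6 nodes with a double edge at one end; the terminal node there is the unique short simple root (B_6), so the type is B_6 (the algebra so(13)).

B_6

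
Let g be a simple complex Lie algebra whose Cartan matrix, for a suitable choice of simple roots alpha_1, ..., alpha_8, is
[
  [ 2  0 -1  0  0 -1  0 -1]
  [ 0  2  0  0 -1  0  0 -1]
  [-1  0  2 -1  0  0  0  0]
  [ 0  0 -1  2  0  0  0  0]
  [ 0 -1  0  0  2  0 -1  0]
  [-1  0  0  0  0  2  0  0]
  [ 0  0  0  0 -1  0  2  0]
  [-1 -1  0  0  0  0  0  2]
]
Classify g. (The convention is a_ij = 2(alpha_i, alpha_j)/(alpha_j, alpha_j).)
The matrix has rank 8 with 2's on the diagonal. Reading the off-diagonal entries as Dynkin edges (a single edge where a_ij = a_ji = -1; a double or triple edge where a_ij * a_ji = 2 or 3), the diagram is a chain of 7 nodes with one extra node attached to the third node from one end (E_8). One simple-root ordering that puts it in standard form is (alpha_4, alpha_6, alpha_3, alpha_1, alpha_8, alpha_2, alpha_5, alpha_7). So the algebra is type E_8.

E8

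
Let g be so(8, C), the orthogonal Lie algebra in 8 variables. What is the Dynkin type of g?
This is so(8) with 8 even, which has dimension 8(8-1)/2 = 28 and rank 8/2 = 4. In the classification of classical Lie algebras, the orthogonal algebra so(2n) in an even number of variables has type D_n; here n = 4, so the Dynkin diagram is a chain of 2 nodes with a fork of two nodes at one end (D_4). Hence the type is D_4.

D_4 (so(8))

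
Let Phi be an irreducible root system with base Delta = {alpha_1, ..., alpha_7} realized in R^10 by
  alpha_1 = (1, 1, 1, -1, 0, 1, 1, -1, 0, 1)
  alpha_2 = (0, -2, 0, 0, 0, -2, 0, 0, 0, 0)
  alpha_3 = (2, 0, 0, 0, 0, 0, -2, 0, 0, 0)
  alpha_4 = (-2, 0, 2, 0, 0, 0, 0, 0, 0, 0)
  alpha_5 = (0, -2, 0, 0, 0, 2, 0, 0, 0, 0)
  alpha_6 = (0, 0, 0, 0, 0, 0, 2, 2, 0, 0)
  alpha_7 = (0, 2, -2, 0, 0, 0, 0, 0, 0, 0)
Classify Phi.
E_7

Compute the Cartan integers a_ij = 2(alpha_i, alpha_j)/(alpha_j, alpha_j); the resulting 7x7 Cartan matrix is
[[2, -1, 0, 0, 0, 0, 0], [-1, 2, 0, 0, 0, 0, -1], [0, 0, 2, -1, 0, -1, 0], [0, 0, -1, 2, 0, 0, -1], [0, 0, 0, 0, 2, 0, -1], [0, 0, -1, 0, 0, 2, 0], [0, -1, 0, -1, -1, 0, 2]].
All simple roots have the same length, so the diagram is simply laced. The associated Dynkin diagram is a chain of 6 nodes with one extra node attached to the third node from one end (E_7), so the type is E_7.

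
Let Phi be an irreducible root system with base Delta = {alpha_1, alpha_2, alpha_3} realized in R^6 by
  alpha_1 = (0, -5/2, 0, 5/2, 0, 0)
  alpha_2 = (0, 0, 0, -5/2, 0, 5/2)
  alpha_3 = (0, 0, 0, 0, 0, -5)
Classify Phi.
C_3

Compute the Cartan integers a_ij = 2(alpha_i, alpha_j)/(alpha_j, alpha_j); the resulting 3x3 Cartan matrix is
[[2, -1, 0], [-1, 2, -1], [0, -2, 2]].
The roots have two lengths (squared-length ratio 2:1); the short ones are alpha_{1,2}. The associated Dynkin diagram is a chain of 3 nodes with a double edge at one end; the terminal node there is the unique long simple root (C_3), so the type is C_3 (the algebra sp(6)).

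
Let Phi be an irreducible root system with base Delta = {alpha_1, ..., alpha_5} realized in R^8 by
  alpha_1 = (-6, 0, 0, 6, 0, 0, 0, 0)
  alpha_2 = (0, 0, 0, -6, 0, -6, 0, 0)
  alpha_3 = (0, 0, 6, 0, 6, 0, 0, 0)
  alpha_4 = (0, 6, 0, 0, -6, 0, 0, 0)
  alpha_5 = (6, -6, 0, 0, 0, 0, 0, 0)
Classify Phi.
Compute the Cartan integers a_ij = 2(alpha_i, alpha_j)/(alpha_j, alpha_j); the resulting 5x5 Cartan matrix is
[[2, -1, 0, 0, -1], [-1, 2, 0, 0, 0], [0, 0, 2, -1, 0], [0, 0, -1, 2, -1], [-1, 0, 0, -1, 2]].
All simple roots have the same length, so the diagram is simply laced. The associated Dynkin diagram is a chain of 5 nodes with single edges (A_5), so the type is A_5 (the algebra sl(6)).

A_5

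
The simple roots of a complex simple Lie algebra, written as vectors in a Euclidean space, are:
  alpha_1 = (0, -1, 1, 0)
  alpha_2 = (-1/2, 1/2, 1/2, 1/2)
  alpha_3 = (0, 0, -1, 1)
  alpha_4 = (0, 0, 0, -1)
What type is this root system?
F4

Compute the Cartan integers a_ij = 2(alpha_i, alpha_j)/(alpha_j, alpha_j); the resulting 4x4 Cartan matrix is
[[2, 0, -1, 0], [0, 2, 0, -1], [-1, 0, 2, -2], [0, -1, -1, 2]].
The roots have two lengths (squared-length ratio 2:1); the short ones are alpha_{2,4}. The associated Dynkin diagram is a chain of 4 nodes with a double edge between the middle two (F_4), so the type is F_4.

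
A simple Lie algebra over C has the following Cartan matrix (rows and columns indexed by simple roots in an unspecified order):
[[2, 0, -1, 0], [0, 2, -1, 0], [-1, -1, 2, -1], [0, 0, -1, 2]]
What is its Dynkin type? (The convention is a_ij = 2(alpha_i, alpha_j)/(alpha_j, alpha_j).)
The matrix has rank 4 with 2's on the diagonal. Reading the off-diagonal entries as Dynkin edges (a single edge where a_ij = a_ji = -1; a double or triple edge where a_ij * a_ji = 2 or 3), the diagram is a chain of 2 nodes with a fork of two nodes at one end (D_4). One simple-root ordering that puts it in standard form is (alpha_2, alpha_3, alpha_1, alpha_4). So the algebra is type D_4, i.e. so(8).

type D_4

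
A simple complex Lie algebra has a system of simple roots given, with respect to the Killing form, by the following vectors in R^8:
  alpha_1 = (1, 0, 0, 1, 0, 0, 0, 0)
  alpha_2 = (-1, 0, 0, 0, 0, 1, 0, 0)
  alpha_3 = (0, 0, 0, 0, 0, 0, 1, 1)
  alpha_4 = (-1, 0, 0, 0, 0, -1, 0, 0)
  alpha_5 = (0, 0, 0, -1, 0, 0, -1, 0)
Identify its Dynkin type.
type D_5

Compute the Cartan integers a_ij = 2(alpha_i, alpha_j)/(alpha_j, alpha_j); the resulting 5x5 Cartan matrix is
[[2, -1, 0, -1, -1], [-1, 2, 0, 0, 0], [0, 0, 2, 0, -1], [-1, 0, 0, 2, 0], [-1, 0, -1, 0, 2]].
All simple roots have the same length, so the diagram is simply laced. The associated Dynkin diagram is a chain of 3 nodes with a fork of two nodes at one end (D_5), so the type is D_5 (the algebra so(10)).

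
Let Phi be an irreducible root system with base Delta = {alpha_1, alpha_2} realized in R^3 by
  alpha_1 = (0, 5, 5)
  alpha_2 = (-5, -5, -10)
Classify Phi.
Compute the Cartan integers a_ij = 2(alpha_i, alpha_j)/(alpha_j, alpha_j); the resulting 2x2 Cartan matrix is
[[2, -1], [-3, 2]].
The roots have two lengths (squared-length ratio 3:1); the short ones are alpha_{1}. The associated Dynkin diagram is two nodes joined by a triple edge (G_2), so the type is G_2.

type G_2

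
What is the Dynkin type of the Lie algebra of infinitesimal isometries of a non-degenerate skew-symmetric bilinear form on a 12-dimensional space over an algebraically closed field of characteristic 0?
This is sp(12), which has dimension 12(12+1)/2 = 78 and rank 12/2 = 6. In the classification of classical Lie algebras, the symplectic algebra sp(2n) has type C_n; here n = 6, so the Dynkin diagram is a chain of 6 nodes with a double edge at one end; the terminal node there is the unique long simple root (C_6). Hence the type is C_6.

C_6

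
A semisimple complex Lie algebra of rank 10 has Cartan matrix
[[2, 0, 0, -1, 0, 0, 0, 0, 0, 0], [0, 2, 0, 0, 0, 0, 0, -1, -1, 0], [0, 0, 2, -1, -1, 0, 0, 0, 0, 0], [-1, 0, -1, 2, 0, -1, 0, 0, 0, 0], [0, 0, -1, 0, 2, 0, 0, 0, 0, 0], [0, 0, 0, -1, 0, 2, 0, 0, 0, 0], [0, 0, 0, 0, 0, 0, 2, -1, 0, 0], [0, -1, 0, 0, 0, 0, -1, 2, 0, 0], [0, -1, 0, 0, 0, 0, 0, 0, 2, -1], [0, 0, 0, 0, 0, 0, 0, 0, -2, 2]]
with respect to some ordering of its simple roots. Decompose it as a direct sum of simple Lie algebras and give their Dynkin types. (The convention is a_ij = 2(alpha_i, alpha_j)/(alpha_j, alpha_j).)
C_5 (sp(10)) + D_5 (so(10))

The diagram associated to this matrix has two connected components: the simple roots {alpha_2, alpha_7, alpha_8, alpha_9, alpha_10} form a chain of 5 nodes with a double edge at one end; the terminal node there is the unique long simple root (C_5), and {alpha_1, alpha_3, alpha_4, alpha_5, alpha_6} form a chain of 3 nodes with a fork of two nodes at one end (D_5). A semisimple Lie algebra decomposes uniquely as the direct sum of simple ideals, one per connected component of its Dynkin diagram, so g ≅ C_5 ⊕ D_5 (dimension 55 + 45 = 100).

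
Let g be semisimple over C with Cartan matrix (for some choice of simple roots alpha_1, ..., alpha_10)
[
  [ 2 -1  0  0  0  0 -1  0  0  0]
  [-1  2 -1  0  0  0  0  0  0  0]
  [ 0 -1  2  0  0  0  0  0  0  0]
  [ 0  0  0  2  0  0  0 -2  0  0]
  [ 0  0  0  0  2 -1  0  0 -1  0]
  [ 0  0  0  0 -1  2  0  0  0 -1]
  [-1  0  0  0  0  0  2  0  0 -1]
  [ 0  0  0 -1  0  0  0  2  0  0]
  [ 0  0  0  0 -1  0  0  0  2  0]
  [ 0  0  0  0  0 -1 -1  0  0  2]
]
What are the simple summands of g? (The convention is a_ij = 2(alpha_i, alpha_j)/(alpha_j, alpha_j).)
The diagram associated to this matrix has two connected components: the simple roots {alpha_1, alpha_2, alpha_3, alpha_5, alpha_6, alpha_7, alpha_9, alpha_10} form a chain of 8 nodes with single edges (A_8), and {alpha_4, alpha_8} form a chain of 2 nodes with a double edge at one end; the terminal node there is the unique short simple root (B_2). A semisimple Lie algebra decomposes uniquely as the direct sum of simple ideals, one per connected component of its Dynkin diagram, so g ≅ A_8 ⊕ B_2 (dimension 80 + 10 = 90).

type A_8 + type B_2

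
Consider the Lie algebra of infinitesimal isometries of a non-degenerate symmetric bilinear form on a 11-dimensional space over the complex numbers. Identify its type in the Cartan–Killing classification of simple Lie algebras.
This is so(11) with 11 odd, which has dimension 11(11-1)/2 = 55 and rank (11-1)/2 = 5. In the classification of classical Lie algebras, the orthogonal algebra so(2n+1) in an odd number of variables has type B_n; here n = 5, so the Dynkin diagram is a chain of 5 nodes with a double edge at one end; the terminal node there is the unique short simple root (B_5). Hence the type is B_5.

B_5 (so(11))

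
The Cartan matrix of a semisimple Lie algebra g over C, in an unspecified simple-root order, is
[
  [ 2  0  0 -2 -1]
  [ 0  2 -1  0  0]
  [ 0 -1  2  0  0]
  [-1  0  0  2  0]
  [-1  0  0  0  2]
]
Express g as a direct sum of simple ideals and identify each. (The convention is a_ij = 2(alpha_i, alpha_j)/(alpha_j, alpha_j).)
The diagram associated to this matrix has two connected components: the simple roots {alpha_2, alpha_3} form a chain of 2 nodes with single edges (A_2), and {alpha_1, alpha_4, alpha_5} form a chain of 3 nodes with a double edge at one end; the terminal node there is the unique short simple root (B_3). A semisimple Lie algebra decomposes uniquely as the direct sum of simple ideals, one per connected component of its Dynkin diagram, so g ≅ A_2 ⊕ B_3 (dimension 8 + 21 = 29).

type A_2 ⊕ type B_3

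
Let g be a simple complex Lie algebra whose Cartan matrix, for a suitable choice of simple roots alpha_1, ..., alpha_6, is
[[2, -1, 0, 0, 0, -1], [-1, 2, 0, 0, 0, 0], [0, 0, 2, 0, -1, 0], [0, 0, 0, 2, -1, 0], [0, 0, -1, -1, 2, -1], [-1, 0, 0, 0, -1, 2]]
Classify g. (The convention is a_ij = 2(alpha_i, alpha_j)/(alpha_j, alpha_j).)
D_6

The matrix has rank 6 with 2's on the diagonal. Reading the off-diagonal entries as Dynkin edges (a single edge where a_ij = a_ji = -1; a double or triple edge where a_ij * a_ji = 2 or 3), the diagram is a chain of 4 nodes with a fork of two nodes at one end (D_6). One simple-root ordering that puts it in standard form is (alpha_2, alpha_1, alpha_6, alpha_5, alpha_4, alpha_3). So the algebra is type D_6, i.e. so(12).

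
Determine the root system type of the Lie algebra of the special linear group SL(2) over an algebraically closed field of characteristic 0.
A1

This is sl(2), which has dimension 2^2 - 1 = 3 and rank 2 - 1 = 1 (a Cartan subalgebra is the diagonal traceless matrices). In the classification of classical Lie algebras, the special linear algebra sl(n+1) has type A_n; here n = 1, so the Dynkin diagram is a chain of 1 nodes with single edges (A_1). Hence the type is A_1.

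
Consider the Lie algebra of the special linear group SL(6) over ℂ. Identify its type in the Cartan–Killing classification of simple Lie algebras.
A_5

This is sl(6), which has dimension 6^2 - 1 = 35 and rank 6 - 1 = 5 (a Cartan subalgebra is the diagonal traceless matrices). In the classification of classical Lie algebras, the special linear algebra sl(n+1) has type A_n; here n = 5, so the Dynkin diagram is a chain of 5 nodes with single edges (A_5). Hence the type is A_5.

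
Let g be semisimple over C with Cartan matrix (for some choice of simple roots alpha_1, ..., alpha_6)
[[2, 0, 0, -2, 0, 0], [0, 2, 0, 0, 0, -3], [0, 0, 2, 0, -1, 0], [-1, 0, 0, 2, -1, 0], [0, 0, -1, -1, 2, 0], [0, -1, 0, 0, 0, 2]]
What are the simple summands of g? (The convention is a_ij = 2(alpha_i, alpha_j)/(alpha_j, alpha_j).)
The diagram associated to this matrix has two connected components: the simple roots {alpha_1, alpha_3, alpha_4, alpha_5} form a chain of 4 nodes with a double edge at one end; the terminal node there is the unique long simple root (C_4), and {alpha_2, alpha_6} form two nodes joined by a triple edge (G_2). A semisimple Lie algebra decomposes uniquely as the direct sum of simple ideals, one per connected component of its Dynkin diagram, so g ≅ C_4 ⊕ G_2 (dimension 36 + 14 = 50).

C_4 (sp(8)) + G_2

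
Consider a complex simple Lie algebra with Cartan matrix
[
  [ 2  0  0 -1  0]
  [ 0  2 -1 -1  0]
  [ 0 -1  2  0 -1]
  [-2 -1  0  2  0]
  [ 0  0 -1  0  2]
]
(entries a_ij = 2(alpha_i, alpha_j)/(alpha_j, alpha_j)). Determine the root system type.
The matrix has rank 5 with 2's on the diagonal. Reading the off-diagonal entries as Dynkin edges (a single edge where a_ij = a_ji = -1; a double or triple edge where a_ij * a_ji = 2 or 3), the diagram is a chain of 5 nodes with a double edge at one end; the terminal node there is the unique short simple root (B_5). One simple-root ordering that puts it in standard form is (alpha_5, alpha_3, alpha_2, alpha_4, alpha_1). So the algebra is type B_5, i.e. so(11).

B_5 (so(11))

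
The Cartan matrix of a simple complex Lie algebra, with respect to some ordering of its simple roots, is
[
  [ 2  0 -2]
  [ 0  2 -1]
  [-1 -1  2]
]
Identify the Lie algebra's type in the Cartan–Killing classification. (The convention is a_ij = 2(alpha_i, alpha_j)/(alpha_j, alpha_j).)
The matrix has rank 3 with 2's on the diagonal. Reading the off-diagonal entries as Dynkin edges (a single edge where a_ij = a_ji = -1; a double or triple edge where a_ij * a_ji = 2 or 3), the diagram is a chain of 3 nodes with a double edge at one end; the terminal node there is the unique long simple root (C_3). One simple-root ordering that puts it in standard form is (alpha_2, alpha_3, alpha_1). So the algebra is type C_3, i.e. sp(6).

C_3 (sp(6))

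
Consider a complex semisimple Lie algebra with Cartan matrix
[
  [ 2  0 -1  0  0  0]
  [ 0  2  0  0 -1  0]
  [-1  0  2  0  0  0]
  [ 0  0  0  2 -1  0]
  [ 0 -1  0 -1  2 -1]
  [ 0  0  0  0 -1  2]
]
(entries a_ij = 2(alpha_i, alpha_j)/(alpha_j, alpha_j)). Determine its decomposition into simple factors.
The diagram associated to this matrix has two connected components: the simple roots {alpha_1, alpha_3} form a chain of 2 nodes with single edges (A_2), and {alpha_2, alpha_4, alpha_5, alpha_6} form a chain of 2 nodes with a fork of two nodes at one end (D_4). A semisimple Lie algebra decomposes uniquely as the direct sum of simple ideals, one per connected component of its Dynkin diagram, so g ≅ A_2 ⊕ D_4 (dimension 8 + 28 = 36).

A_2 + D_4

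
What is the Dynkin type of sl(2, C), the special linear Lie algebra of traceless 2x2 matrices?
A_1 (sl(2))

This is sl(2), which has dimension 2^2 - 1 = 3 and rank 2 - 1 = 1 (a Cartan subalgebra is the diagonal traceless matrices). In the classification of classical Lie algebras, the special linear algebra sl(n+1) has type A_n; here n = 1, so the Dynkin diagram is a chain of 1 nodes with single edges (A_1). Hence the type is A_1.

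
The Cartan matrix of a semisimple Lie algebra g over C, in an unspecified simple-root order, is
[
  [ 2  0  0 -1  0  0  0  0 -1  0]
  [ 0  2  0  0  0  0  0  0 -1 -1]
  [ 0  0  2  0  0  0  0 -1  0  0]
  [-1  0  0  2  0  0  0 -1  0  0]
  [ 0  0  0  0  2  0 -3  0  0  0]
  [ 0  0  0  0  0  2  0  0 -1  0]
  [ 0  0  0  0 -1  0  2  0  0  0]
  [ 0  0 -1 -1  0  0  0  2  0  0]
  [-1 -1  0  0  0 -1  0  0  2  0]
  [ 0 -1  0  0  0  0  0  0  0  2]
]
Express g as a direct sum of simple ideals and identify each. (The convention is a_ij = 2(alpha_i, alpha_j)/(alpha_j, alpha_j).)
The diagram associated to this matrix has two connected components: the simple roots {alpha_1, alpha_2, alpha_3, alpha_4, alpha_6, alpha_8, alpha_9, alpha_10} form a chain of 7 nodes with one extra node attached to the third node from one end (E_8), and {alpha_5, alpha_7} form two nodes joined by a triple edge (G_2). A semisimple Lie algebra decomposes uniquely as the direct sum of simple ideals, one per connected component of its Dynkin diagram, so g ≅ E_8 ⊕ G_2 (dimension 248 + 14 = 262).

E_8 ⊕ G_2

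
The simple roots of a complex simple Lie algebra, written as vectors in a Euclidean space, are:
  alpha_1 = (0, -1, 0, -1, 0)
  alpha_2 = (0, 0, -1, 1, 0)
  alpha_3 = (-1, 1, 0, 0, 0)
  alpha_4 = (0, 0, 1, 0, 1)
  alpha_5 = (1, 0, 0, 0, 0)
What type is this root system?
Compute the Cartan integers a_ij = 2(alpha_i, alpha_j)/(alpha_j, alpha_j); the resulting 5x5 Cartan matrix is
[[2, -1, -1, 0, 0], [-1, 2, 0, -1, 0], [-1, 0, 2, 0, -2], [0, -1, 0, 2, 0], [0, 0, -1, 0, 2]].
The roots have two lengths (squared-length ratio 2:1); the short ones are alpha_{5}. The associated Dynkin diagram is a chain of 5 nodes with a double edge at one end; the terminal node there is the unique short simple root (B_5), so the type is B_5 (the algebra so(11)).

B_5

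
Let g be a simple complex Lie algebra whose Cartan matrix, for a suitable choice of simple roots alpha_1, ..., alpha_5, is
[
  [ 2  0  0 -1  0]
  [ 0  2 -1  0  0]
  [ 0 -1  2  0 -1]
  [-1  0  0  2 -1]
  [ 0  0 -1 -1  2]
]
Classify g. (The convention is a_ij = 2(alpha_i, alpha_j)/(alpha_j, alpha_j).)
The matrix has rank 5 with 2's on the diagonal. Reading the off-diagonal entries as Dynkin edges (a single edge where a_ij = a_ji = -1; a double or triple edge where a_ij * a_ji = 2 or 3), the diagram is a chain of 5 nodes with single edges (A_5). One simple-root ordering that puts it in standard form is (alpha_1, alpha_4, alpha_5, alpha_3, alpha_2). So the algebra is type A_5, i.e. sl(6).

A5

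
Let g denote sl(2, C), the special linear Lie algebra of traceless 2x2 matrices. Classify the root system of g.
This is sl(2), which has dimension 2^2 - 1 = 3 and rank 2 - 1 = 1 (a Cartan subalgebra is the diagonal traceless matrices). In the classification of classical Lie algebras, the special linear algebra sl(n+1) has type A_n; here n = 1, so the Dynkin diagram is a chain of 1 nodes with single edges (A_1). Hence the type is A_1.

A_1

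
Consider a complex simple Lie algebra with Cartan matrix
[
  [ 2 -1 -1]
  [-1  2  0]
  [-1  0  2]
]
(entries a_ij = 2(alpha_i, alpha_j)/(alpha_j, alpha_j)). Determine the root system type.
A3

The matrix has rank 3 with 2's on the diagonal. Reading the off-diagonal entries as Dynkin edges (a single edge where a_ij = a_ji = -1; a double or triple edge where a_ij * a_ji = 2 or 3), the diagram is a chain of 3 nodes with single edges (A_3). One simple-root ordering that puts it in standard form is (alpha_2, alpha_1, alpha_3). So the algebra is type A_3, i.e. sl(4).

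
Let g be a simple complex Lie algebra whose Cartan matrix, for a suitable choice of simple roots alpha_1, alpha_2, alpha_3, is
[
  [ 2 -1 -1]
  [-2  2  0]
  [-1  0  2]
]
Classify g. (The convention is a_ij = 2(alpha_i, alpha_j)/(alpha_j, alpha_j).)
The matrix has rank 3 with 2's on the diagonal. Reading the off-diagonal entries as Dynkin edges (a single edge where a_ij = a_ji = -1; a double or triple edge where a_ij * a_ji = 2 or 3), the diagram is a chain of 3 nodes with a double edge at one end; the terminal node there is the unique long simple root (C_3). One simple-root ordering that puts it in standard form is (alpha_3, alpha_1, alpha_2). So the algebra is type C_3, i.e. sp(6).

C3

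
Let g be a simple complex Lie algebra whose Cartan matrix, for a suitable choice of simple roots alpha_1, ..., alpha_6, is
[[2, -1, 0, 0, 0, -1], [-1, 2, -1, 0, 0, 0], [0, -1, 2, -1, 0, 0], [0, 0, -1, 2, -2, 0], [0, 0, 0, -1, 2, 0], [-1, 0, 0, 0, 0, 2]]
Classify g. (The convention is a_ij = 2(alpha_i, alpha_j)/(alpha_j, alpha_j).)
The matrix has rank 6 with 2's on the diagonal. Reading the off-diagonal entries as Dynkin edges (a single edge where a_ij = a_ji = -1; a double or triple edge where a_ij * a_ji = 2 or 3), the diagram is a chain of 6 nodes with a double edge at one end; the terminal node there is the unique short simple root (B_6). One simple-root ordering that puts it in standard form is (alpha_6, alpha_1, alpha_2, alpha_3, alpha_4, alpha_5). So the algebra is type B_6, i.e. so(13).

type B_6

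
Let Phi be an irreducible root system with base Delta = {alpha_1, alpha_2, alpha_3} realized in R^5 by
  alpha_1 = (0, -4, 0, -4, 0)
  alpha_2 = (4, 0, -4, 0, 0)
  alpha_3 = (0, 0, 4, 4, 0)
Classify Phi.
Compute the Cartan integers a_ij = 2(alpha_i, alpha_j)/(alpha_j, alpha_j); the resulting 3x3 Cartan matrix is
[[2, 0, -1], [0, 2, -1], [-1, -1, 2]].
All simple roots have the same length, so the diagram is simply laced. The associated Dynkin diagram is a chain of 3 nodes with single edges (A_3), so the type is A_3 (the algebra sl(4)).

A3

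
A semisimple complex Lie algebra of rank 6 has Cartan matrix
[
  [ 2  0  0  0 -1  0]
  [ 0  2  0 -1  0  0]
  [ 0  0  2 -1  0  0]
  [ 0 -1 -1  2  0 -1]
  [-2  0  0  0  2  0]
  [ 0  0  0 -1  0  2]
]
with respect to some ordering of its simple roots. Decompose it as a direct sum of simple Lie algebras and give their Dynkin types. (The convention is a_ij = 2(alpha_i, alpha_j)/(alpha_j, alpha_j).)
B_2 (so(5)) + D_4 (so(8))

The diagram associated to this matrix has two connected components: the simple roots {alpha_1, alpha_5} form a chain of 2 nodes with a double edge at one end; the terminal node there is the unique short simple root (B_2), and {alpha_2, alpha_3, alpha_4, alpha_6} form a chain of 2 nodes with a fork of two nodes at one end (D_4). A semisimple Lie algebra decomposes uniquely as the direct sum of simple ideals, one per connected component of its Dynkin diagram, so g ≅ B_2 ⊕ D_4 (dimension 10 + 28 = 38).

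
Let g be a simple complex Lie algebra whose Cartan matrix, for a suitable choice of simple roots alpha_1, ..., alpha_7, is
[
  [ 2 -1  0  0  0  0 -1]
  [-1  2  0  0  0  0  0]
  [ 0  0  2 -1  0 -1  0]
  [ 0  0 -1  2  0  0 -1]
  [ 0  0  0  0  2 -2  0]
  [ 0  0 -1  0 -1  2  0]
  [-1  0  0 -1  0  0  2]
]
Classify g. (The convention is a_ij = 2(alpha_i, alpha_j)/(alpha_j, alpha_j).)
The matrix has rank 7 with 2's on the diagonal. Reading the off-diagonal entries as Dynkin edges (a single edge where a_ij = a_ji = -1; a double or triple edge where a_ij * a_ji = 2 or 3), the diagram is a chain of 7 nodes with a double edge at one end; the terminal node there is the unique long simple root (C_7). One simple-root ordering that puts it in standard form is (alpha_2, alpha_1, alpha_7, alpha_4, alpha_3, alpha_6, alpha_5). So the algebra is type C_7, i.e. sp(14).

C_7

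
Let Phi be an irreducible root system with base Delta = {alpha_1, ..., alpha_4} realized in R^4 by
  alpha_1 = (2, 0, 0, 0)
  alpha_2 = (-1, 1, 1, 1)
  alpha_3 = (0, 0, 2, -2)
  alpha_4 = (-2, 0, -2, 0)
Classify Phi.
F_4

Compute the Cartan integers a_ij = 2(alpha_i, alpha_j)/(alpha_j, alpha_j); the resulting 4x4 Cartan matrix is
[[2, -1, 0, -1], [-1, 2, 0, 0], [0, 0, 2, -1], [-2, 0, -1, 2]].
The roots have two lengths (squared-length ratio 2:1); the short ones are alpha_{1,2}. The associated Dynkin diagram is a chain of 4 nodes with a double edge between the middle two (F_4), so the type is F_4.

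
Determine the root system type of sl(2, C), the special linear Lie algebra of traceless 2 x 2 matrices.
A_1 (sl(2))

This is sl(2), which has dimension 2^2 - 1 = 3 and rank 2 - 1 = 1 (a Cartan subalgebra is the diagonal traceless matrices). In the classification of classical Lie algebras, the special linear algebra sl(n+1) has type A_n; here n = 1, so the Dynkin diagram is a chain of 1 nodes with single edges (A_1). Hence the type is A_1.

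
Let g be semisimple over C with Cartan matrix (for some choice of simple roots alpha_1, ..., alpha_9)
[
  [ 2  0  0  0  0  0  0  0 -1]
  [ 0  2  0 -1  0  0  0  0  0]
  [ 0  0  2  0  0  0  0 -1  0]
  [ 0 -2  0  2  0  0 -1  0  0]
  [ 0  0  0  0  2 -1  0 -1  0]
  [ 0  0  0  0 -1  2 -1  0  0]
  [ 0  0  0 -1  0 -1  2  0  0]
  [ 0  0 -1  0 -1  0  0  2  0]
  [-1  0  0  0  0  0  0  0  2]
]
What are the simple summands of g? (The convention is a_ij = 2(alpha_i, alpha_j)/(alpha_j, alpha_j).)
type A_2 ⊕ type B_7

The diagram associated to this matrix has two connected components: the simple roots {alpha_1, alpha_9} form a chain of 2 nodes with single edges (A_2), and {alpha_2, alpha_3, alpha_4, alpha_5, alpha_6, alpha_7, alpha_8} form a chain of 7 nodes with a double edge at one end; the terminal node there is the unique short simple root (B_7). A semisimple Lie algebra decomposes uniquely as the direct sum of simple ideals, one per connected component of its Dynkin diagram, so g ≅ A_2 ⊕ B_7 (dimension 8 + 105 = 113).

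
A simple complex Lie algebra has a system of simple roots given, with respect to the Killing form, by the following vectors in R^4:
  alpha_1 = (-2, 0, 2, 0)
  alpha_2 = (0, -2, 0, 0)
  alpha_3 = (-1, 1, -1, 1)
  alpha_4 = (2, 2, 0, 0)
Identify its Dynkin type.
Compute the Cartan integers a_ij = 2(alpha_i, alpha_j)/(alpha_j, alpha_j); the resulting 4x4 Cartan matrix is
[[2, 0, 0, -1], [0, 2, -1, -1], [0, -1, 2, 0], [-1, -2, 0, 2]].
The roots have two lengths (squared-length ratio 2:1); the short ones are alpha_{2,3}. The associated Dynkin diagram is a chain of 4 nodes with a double edge between the middle two (F_4), so the type is F_4.

F_4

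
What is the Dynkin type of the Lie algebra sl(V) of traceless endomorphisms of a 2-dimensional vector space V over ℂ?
This is sl(2), which has dimension 2^2 - 1 = 3 and rank 2 - 1 = 1 (a Cartan subalgebra is the diagonal traceless matrices). In the classification of classical Lie algebras, the special linear algebra sl(n+1) has type A_n; here n = 1, so the Dynkin diagram is a chain of 1 nodes with single edges (A_1). Hence the type is A_1.

A_1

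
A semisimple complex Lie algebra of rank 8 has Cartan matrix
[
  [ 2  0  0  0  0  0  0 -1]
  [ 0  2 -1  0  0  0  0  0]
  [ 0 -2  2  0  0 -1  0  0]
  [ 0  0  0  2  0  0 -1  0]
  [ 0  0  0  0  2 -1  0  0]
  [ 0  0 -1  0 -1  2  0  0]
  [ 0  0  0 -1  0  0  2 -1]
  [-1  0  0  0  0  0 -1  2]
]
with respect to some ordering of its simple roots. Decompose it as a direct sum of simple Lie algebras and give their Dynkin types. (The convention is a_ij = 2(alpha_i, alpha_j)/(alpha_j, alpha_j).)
The diagram associated to this matrix has two connected components: the simple roots {alpha_1, alpha_4, alpha_7, alpha_8} form a chain of 4 nodes with single edges (A_4), and {alpha_2, alpha_3, alpha_5, alpha_6} form a chain of 4 nodes with a double edge at one end; the terminal node there is the unique short simple root (B_4). A semisimple Lie algebra decomposes uniquely as the direct sum of simple ideals, one per connected component of its Dynkin diagram, so g ≅ A_4 ⊕ B_4 (dimension 24 + 36 = 60).

A_4 ⊕ B_4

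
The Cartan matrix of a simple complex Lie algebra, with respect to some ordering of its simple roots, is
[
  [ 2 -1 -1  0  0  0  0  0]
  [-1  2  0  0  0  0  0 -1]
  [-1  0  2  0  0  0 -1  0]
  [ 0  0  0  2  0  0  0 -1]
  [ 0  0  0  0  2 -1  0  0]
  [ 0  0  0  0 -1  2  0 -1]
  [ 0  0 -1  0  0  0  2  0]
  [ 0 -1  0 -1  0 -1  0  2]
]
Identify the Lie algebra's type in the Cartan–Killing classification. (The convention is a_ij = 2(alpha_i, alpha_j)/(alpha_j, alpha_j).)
The matrix has rank 8 with 2's on the diagonal. Reading the off-diagonal entries as Dynkin edges (a single edge where a_ij = a_ji = -1; a double or triple edge where a_ij * a_ji = 2 or 3), the diagram is a chain of 7 nodes with one extra node attached to the third node from one end (E_8). One simple-root ordering that puts it in standard form is (alpha_5, alpha_4, alpha_6, alpha_8, alpha_2, alpha_1, alpha_3, alpha_7). So the algebra is type E_8.

E_8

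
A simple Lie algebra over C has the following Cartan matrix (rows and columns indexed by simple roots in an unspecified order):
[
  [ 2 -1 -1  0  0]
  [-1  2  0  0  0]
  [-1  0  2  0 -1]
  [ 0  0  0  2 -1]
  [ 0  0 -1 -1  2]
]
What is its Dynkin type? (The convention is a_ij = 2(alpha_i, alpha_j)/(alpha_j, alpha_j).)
The matrix has rank 5 with 2's on the diagonal. Reading the off-diagonal entries as Dynkin edges (a single edge where a_ij = a_ji = -1; a double or triple edge where a_ij * a_ji = 2 or 3), the diagram is a chain of 5 nodes with single edges (A_5). One simple-root ordering that puts it in standard form is (alpha_4, alpha_5, alpha_3, alpha_1, alpha_2). So the algebra is type A_5, i.e. sl(6).

A_5 (sl(6))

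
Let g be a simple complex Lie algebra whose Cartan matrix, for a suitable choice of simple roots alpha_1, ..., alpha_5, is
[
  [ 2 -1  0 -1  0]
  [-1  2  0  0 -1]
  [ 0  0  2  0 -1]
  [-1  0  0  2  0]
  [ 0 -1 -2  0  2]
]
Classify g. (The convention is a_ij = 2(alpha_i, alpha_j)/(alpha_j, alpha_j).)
type B_5

The matrix has rank 5 with 2's on the diagonal. Reading the off-diagonal entries as Dynkin edges (a single edge where a_ij = a_ji = -1; a double or triple edge where a_ij * a_ji = 2 or 3), the diagram is a chain of 5 nodes with a double edge at one end; the terminal node there is the unique short simple root (B_5). One simple-root ordering that puts it in standard form is (alpha_4, alpha_1, alpha_2, alpha_5, alpha_3). So the algebra is type B_5, i.e. so(11).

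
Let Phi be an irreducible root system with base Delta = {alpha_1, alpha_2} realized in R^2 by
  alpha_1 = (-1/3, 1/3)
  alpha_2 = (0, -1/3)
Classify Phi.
Compute the Cartan integers a_ij = 2(alpha_i, alpha_j)/(alpha_j, alpha_j); the resulting 2x2 Cartan matrix is
[[2, -2], [-1, 2]].
The roots have two lengths (squared-length ratio 2:1); the short ones are alpha_{2}. The associated Dynkin diagram is a chain of 2 nodes with a double edge at one end; the terminal node there is the unique short simple root (B_2), so the type is B_2 (the algebra so(5)).

type B_2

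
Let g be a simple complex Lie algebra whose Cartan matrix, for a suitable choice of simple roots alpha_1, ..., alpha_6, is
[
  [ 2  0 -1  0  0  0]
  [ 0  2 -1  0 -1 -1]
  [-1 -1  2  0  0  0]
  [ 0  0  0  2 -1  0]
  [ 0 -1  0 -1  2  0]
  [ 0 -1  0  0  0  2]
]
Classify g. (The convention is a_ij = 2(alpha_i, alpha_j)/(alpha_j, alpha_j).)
The matrix has rank 6 with 2's on the diagonal. Reading the off-diagonal entries as Dynkin edges (a single edge where a_ij = a_ji = -1; a double or triple edge where a_ij * a_ji = 2 or 3), the diagram is a chain of 5 nodes with one extra node attached to the third node from one end (E_6). One simple-root ordering that puts it in standard form is (alpha_1, alpha_6, alpha_3, alpha_2, alpha_5, alpha_4). So the algebra is type E_6.

type E_6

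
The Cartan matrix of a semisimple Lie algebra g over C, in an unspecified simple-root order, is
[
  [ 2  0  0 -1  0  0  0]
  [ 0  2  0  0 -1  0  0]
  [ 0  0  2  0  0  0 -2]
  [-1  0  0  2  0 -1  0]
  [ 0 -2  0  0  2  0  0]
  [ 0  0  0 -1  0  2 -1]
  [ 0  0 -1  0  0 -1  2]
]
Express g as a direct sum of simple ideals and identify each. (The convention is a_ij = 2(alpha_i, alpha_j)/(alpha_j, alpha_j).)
B2 + C5

The diagram associated to this matrix has two connected components: the simple roots {alpha_2, alpha_5} form a chain of 2 nodes with a double edge at one end; the terminal node there is the unique short simple root (B_2), and {alpha_1, alpha_3, alpha_4, alpha_6, alpha_7} form a chain of 5 nodes with a double edge at one end; the terminal node there is the unique long simple root (C_5). A semisimple Lie algebra decomposes uniquely as the direct sum of simple ideals, one per connected component of its Dynkin diagram, so g ≅ B_2 ⊕ C_5 (dimension 10 + 55 = 65).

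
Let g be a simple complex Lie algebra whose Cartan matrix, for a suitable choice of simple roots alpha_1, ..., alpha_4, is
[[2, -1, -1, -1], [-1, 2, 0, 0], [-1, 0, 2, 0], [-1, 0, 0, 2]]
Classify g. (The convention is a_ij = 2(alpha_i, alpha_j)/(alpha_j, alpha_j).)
D_4 (so(8))

The matrix has rank 4 with 2's on the diagonal. Reading the off-diagonal entries as Dynkin edges (a single edge where a_ij = a_ji = -1; a double or triple edge where a_ij * a_ji = 2 or 3), the diagram is a chain of 2 nodes with a fork of two nodes at one end (D_4). One simple-root ordering that puts it in standard form is (alpha_4, alpha_1, alpha_2, alpha_3). So the algebra is type D_4, i.e. so(8).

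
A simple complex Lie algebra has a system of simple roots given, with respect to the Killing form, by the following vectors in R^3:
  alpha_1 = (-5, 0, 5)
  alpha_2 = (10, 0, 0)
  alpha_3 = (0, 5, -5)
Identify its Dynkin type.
C3

Compute the Cartan integers a_ij = 2(alpha_i, alpha_j)/(alpha_j, alpha_j); the resulting 3x3 Cartan matrix is
[[2, -1, -1], [-2, 2, 0], [-1, 0, 2]].
The roots have two lengths (squared-length ratio 2:1); the short ones are alpha_{1,3}. The associated Dynkin diagram is a chain of 3 nodes with a double edge at one end; the terminal node there is the unique long simple root (C_3), so the type is C_3 (the algebra sp(6)).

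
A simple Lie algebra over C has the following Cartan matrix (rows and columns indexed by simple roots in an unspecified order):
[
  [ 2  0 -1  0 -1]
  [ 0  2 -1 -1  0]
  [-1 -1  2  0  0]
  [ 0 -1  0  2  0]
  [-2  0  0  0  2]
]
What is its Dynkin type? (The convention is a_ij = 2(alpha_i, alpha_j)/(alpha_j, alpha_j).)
The matrix has rank 5 with 2's on the diagonal. Reading the off-diagonal entries as Dynkin edges (a single edge where a_ij = a_ji = -1; a double or triple edge where a_ij * a_ji = 2 or 3), the diagram is a chain of 5 nodes with a double edge at one end; the terminal node there is the unique long simple root (C_5). One simple-root ordering that puts it in standard form is (alpha_4, alpha_2, alpha_3, alpha_1, alpha_5). So the algebra is type C_5, i.e. sp(10).

C_5 (sp(10))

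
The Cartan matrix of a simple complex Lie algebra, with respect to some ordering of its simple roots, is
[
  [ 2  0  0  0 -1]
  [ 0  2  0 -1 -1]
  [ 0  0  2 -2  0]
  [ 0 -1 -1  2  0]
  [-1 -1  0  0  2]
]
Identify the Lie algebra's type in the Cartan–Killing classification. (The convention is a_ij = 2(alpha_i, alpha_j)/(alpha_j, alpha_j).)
C5

The matrix has rank 5 with 2's on the diagonal. Reading the off-diagonal entries as Dynkin edges (a single edge where a_ij = a_ji = -1; a double or triple edge where a_ij * a_ji = 2 or 3), the diagram is a chain of 5 nodes with a double edge at one end; the terminal node there is the unique long simple root (C_5). One simple-root ordering that puts it in standard form is (alpha_1, alpha_5, alpha_2, alpha_4, alpha_3). So the algebra is type C_5, i.e. sp(10).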